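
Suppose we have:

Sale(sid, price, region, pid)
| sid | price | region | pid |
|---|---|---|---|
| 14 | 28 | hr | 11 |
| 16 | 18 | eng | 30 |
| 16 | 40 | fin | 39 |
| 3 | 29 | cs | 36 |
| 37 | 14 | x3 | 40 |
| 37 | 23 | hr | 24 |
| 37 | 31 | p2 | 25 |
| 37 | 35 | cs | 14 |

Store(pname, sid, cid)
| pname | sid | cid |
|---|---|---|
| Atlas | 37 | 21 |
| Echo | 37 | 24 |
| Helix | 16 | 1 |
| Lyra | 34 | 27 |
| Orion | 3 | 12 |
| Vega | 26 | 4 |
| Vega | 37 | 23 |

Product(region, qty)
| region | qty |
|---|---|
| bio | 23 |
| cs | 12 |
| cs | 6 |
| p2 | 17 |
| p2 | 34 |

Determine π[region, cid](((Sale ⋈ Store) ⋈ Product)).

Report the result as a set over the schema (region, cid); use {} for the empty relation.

{(cs, 12), (cs, 21), (cs, 23), (cs, 24), (p2, 21), (p2, 23), (p2, 24)}

Natural join on sid: {(16, 18, eng, 30, Helix, 1), (16, 40, fin, 39, Helix, 1), (3, 29, cs, 36, Orion, 12), (37, 14, x3, 40, Atlas, 21), (37, 14, x3, 40, Echo, 24), (37, 14, x3, 40, Vega, 23), (37, 23, hr, 24, Atlas, 21), (37, 23, hr, 24, Echo, 24), (37, 23, hr, 24, Vega, 23), (37, 31, p2, 25, Atlas, 21), (37, 31, p2, 25, Echo, 24), (37, 31, p2, 25, Vega, 23), (37, 35, cs, 14, Atlas, 21), (37, 35, cs, 14, Echo, 24), (37, 35, cs, 14, Vega, 23)}
Natural join on region: {(3, 29, cs, 36, Orion, 12, 12), (3, 29, cs, 36, Orion, 12, 6), (37, 31, p2, 25, Atlas, 21, 17), (37, 31, p2, 25, Atlas, 21, 34), (37, 31, p2, 25, Echo, 24, 17), (37, 31, p2, 25, Echo, 24, 34), (37, 31, p2, 25, Vega, 23, 17), (37, 31, p2, 25, Vega, 23, 34), (37, 35, cs, 14, Atlas, 21, 12), (37, 35, cs, 14, Atlas, 21, 6), (37, 35, cs, 14, Echo, 24, 12), (37, 35, cs, 14, Echo, 24, 6), (37, 35, cs, 14, Vega, 23, 12), (37, 35, cs, 14, Vega, 23, 6)}
π_{region, cid} gives {(cs, 12), (cs, 21), (cs, 23), (cs, 24), (p2, 21), (p2, 23), (p2, 24)} (7 duplicate(s) eliminated).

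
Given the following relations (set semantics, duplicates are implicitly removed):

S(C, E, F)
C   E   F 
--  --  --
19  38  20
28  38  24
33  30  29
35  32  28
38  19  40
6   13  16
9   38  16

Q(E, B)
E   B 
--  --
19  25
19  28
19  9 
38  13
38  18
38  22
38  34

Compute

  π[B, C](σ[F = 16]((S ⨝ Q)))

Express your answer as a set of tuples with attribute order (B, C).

{(13, 9), (18, 9), (22, 9), (34, 9)}

Natural join on E: {(19, 38, 20, 13), (19, 38, 20, 18), (19, 38, 20, 22), (19, 38, 20, 34), (28, 38, 24, 13), (28, 38, 24, 18), (28, 38, 24, 22), (28, 38, 24, 34), (38, 19, 40, 25), (38, 19, 40, 28), (38, 19, 40, 9), (9, 38, 16, 13), (9, 38, 16, 18), (9, 38, 16, 22), (9, 38, 16, 34)}
σ[F = 16]: keep tuples satisfying F = 16 → {(9, 38, 16, 13), (9, 38, 16, 18), (9, 38, 16, 22), (9, 38, 16, 34)}
π_{B, C} gives {(13, 9), (18, 9), (22, 9), (34, 9)}.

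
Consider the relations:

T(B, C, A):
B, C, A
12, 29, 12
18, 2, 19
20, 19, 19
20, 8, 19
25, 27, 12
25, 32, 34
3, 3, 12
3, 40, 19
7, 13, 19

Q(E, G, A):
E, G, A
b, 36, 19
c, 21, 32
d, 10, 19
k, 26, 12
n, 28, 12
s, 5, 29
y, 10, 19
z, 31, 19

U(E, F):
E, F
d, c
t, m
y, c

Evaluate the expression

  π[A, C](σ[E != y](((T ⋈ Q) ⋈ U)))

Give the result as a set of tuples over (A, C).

{(19, 13), (19, 19), (19, 2), (19, 40), (19, 8)}

T ⋈ Q (natural join on A): {(12, 29, 12, k, 26), (12, 29, 12, n, 28), (18, 2, 19, b, 36), (18, 2, 19, d, 10), (18, 2, 19, y, 10), (18, 2, 19, z, 31), (20, 19, 19, b, 36), (20, 19, 19, d, 10), (20, 19, 19, y, 10), (20, 19, 19, z, 31), (20, 8, 19, b, 36), (20, 8, 19, d, 10), (20, 8, 19, y, 10), (20, 8, 19, z, 31), (25, 27, 12, k, 26), (25, 27, 12, n, 28), (3, 3, 12, k, 26), (3, 3, 12, n, 28), (3, 40, 19, b, 36), (3, 40, 19, d, 10), (3, 40, 19, y, 10), (3, 40, 19, z, 31), (7, 13, 19, b, 36), (7, 13, 19, d, 10), (7, 13, 19, y, 10), (7, 13, 19, z, 31)}
(T ⋈ Q) ⋈ U (natural join on E): {(18, 2, 19, d, 10, c), (18, 2, 19, y, 10, c), (20, 19, 19, d, 10, c), (20, 19, 19, y, 10, c), (20, 8, 19, d, 10, c), (20, 8, 19, y, 10, c), (3, 40, 19, d, 10, c), (3, 40, 19, y, 10, c), (7, 13, 19, d, 10, c), (7, 13, 19, y, 10, c)}
Selection E != y: {(18, 2, 19, d, 10, c), (20, 19, 19, d, 10, c), (20, 8, 19, d, 10, c), (3, 40, 19, d, 10, c), (7, 13, 19, d, 10, c)}
Projecting to A, C: {(19, 13), (19, 19), (19, 2), (19, 40), (19, 8)}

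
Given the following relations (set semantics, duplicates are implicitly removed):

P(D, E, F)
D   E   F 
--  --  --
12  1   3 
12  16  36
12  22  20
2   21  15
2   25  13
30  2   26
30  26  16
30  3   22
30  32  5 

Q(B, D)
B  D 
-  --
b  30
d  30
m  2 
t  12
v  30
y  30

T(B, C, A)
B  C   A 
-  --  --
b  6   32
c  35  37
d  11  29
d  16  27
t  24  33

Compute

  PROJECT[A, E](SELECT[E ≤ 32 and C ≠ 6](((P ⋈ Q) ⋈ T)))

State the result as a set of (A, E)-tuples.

Joining P and Q on D yields {(12, 1, 3, t), (12, 16, 36, t), (12, 22, 20, t), (2, 21, 15, m), (2, 25, 13, m), (30, 2, 26, b), (30, 2, 26, d), (30, 2, 26, v), (30, 2, 26, y), (30, 26, 16, b), (30, 26, 16, d), (30, 26, 16, v), (30, 26, 16, y), (30, 3, 22, b), (30, 3, 22, d), (30, 3, 22, v), (30, 3, 22, y), (30, 32, 5, b), (30, 32, 5, d), (30, 32, 5, v), (30, 32, 5, y)}.
Joining (P ⋈ Q) and T on B yields {(12, 1, 3, t, 24, 33), (12, 16, 36, t, 24, 33), (12, 22, 20, t, 24, 33), (30, 2, 26, b, 6, 32), (30, 2, 26, d, 11, 29), (30, 2, 26, d, 16, 27), (30, 26, 16, b, 6, 32), (30, 26, 16, d, 11, 29), (30, 26, 16, d, 16, 27), (30, 3, 22, b, 6, 32), (30, 3, 22, d, 11, 29), (30, 3, 22, d, 16, 27), (30, 32, 5, b, 6, 32), (30, 32, 5, d, 11, 29), (30, 32, 5, d, 16, 27)}.
Apply σ_{E ≤ 32 and C ≠ 6}; surviving tuples: {(12, 1, 3, t, 24, 33), (12, 16, 36, t, 24, 33), (12, 22, 20, t, 24, 33), (30, 2, 26, d, 11, 29), (30, 2, 26, d, 16, 27), (30, 26, 16, d, 11, 29), (30, 26, 16, d, 16, 27), (30, 3, 22, d, 11, 29), (30, 3, 22, d, 16, 27), (30, 32, 5, d, 11, 29), (30, 32, 5, d, 16, 27)}
π[A, E]: project onto (A, E) → {(27, 2), (27, 26), (27, 3), (27, 32), (29, 2), (29, 26), (29, 3), (29, 32), (33, 1), (33, 16), (33, 22)}

{(27, 2), (27, 26), (27, 3), (27, 32), (29, 2), (29, 26), (29, 3), (29, 32), (33, 1), (33, 16), (33, 22)}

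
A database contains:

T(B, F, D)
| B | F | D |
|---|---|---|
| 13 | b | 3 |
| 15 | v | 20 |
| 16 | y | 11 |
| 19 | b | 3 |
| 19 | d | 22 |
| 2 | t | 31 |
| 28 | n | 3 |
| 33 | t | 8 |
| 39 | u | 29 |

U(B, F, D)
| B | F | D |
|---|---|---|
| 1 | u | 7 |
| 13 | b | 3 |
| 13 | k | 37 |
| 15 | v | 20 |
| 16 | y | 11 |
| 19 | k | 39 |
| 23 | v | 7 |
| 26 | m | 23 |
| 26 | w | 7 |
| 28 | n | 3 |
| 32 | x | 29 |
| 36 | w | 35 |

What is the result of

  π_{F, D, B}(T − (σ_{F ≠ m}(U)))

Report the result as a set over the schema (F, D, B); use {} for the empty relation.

Apply σ_{F ≠ m}; surviving tuples: {(1, u, 7), (13, b, 3), (13, k, 37), (15, v, 20), (16, y, 11), (19, k, 39), (23, v, 7), (26, w, 7), (28, n, 3), (32, x, 29), (36, w, 35)}
Difference: {(13, b, 3), (15, v, 20), (16, y, 11), (19, b, 3), (19, d, 22), (2, t, 31), (28, n, 3), (33, t, 8), (39, u, 29)} with {(1, u, 7), (13, b, 3), (13, k, 37), (15, v, 20), (16, y, 11), (19, k, 39), (23, v, 7), (26, w, 7), (28, n, 3), (32, x, 29), (36, w, 35)} → {(19, b, 3), (19, d, 22), (2, t, 31), (33, t, 8), (39, u, 29)}
Keep only column(s) F, D, B: {(b, 3, 19), (d, 22, 19), (t, 31, 2), (t, 8, 33), (u, 29, 39)}

{(b, 3, 19), (d, 22, 19), (t, 31, 2), (t, 8, 33), (u, 29, 39)}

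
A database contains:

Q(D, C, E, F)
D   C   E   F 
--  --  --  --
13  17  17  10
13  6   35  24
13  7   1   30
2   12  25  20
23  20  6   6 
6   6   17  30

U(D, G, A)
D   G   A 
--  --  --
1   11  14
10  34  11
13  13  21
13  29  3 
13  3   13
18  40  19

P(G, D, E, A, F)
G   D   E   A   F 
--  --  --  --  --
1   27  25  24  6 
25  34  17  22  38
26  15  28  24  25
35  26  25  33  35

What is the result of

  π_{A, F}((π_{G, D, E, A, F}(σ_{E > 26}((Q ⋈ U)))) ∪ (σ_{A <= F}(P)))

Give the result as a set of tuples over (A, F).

Q ⋈ U (natural join on D): {(13, 17, 17, 10, 13, 21), (13, 17, 17, 10, 29, 3), (13, 17, 17, 10, 3, 13), (13, 6, 35, 24, 13, 21), (13, 6, 35, 24, 29, 3), (13, 6, 35, 24, 3, 13), (13, 7, 1, 30, 13, 21), (13, 7, 1, 30, 29, 3), (13, 7, 1, 30, 3, 13)}
σ[E > 26]: keep tuples satisfying E > 26 → {(13, 6, 35, 24, 13, 21), (13, 6, 35, 24, 29, 3), (13, 6, 35, 24, 3, 13)}
π[G, D, E, A, F]: project onto (G, D, E, A, F) → {(13, 13, 35, 21, 24), (29, 13, 35, 3, 24), (3, 13, 35, 13, 24)}
σ[A <= F]: keep tuples satisfying A <= F → {(25, 34, 17, 22, 38), (26, 15, 28, 24, 25), (35, 26, 25, 33, 35)}
Taking the union: {(13, 13, 35, 21, 24), (25, 34, 17, 22, 38), (26, 15, 28, 24, 25), (29, 13, 35, 3, 24), (3, 13, 35, 13, 24), (35, 26, 25, 33, 35)}
π[A, F]: project onto (A, F) → {(13, 24), (21, 24), (22, 38), (24, 25), (3, 24), (33, 35)}

{(13, 24), (21, 24), (22, 38), (24, 25), (3, 24), (33, 35)}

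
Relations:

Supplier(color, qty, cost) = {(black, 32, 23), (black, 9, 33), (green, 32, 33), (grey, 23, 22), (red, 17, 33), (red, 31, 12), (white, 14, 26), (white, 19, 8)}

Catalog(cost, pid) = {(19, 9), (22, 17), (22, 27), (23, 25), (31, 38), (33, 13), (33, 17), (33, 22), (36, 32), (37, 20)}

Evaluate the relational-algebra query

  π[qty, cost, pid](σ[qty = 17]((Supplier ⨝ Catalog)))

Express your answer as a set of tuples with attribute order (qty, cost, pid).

{(17, 33, 13), (17, 33, 17), (17, 33, 22)}

Natural join on cost: {(black, 32, 23, 25), (black, 9, 33, 13), (black, 9, 33, 17), (black, 9, 33, 22), (green, 32, 33, 13), (green, 32, 33, 17), (green, 32, 33, 22), (grey, 23, 22, 17), (grey, 23, 22, 27), (red, 17, 33, 13), (red, 17, 33, 17), (red, 17, 33, 22)}
Selection qty = 17: {(red, 17, 33, 13), (red, 17, 33, 17), (red, 17, 33, 22)}
Keep only column(s) qty, cost, pid: {(17, 33, 13), (17, 33, 17), (17, 33, 22)}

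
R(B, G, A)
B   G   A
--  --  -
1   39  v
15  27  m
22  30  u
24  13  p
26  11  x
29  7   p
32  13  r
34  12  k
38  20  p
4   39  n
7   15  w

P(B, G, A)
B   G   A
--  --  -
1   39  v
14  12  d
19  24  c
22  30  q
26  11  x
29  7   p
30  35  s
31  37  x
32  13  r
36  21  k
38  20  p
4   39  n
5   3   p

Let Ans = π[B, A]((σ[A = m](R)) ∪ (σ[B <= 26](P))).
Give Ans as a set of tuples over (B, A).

Apply σ_{A = m}; surviving tuples: {(15, 27, m)}
Apply σ_{B <= 26}; surviving tuples: {(1, 39, v), (14, 12, d), (19, 24, c), (22, 30, q), (26, 11, x), (4, 39, n), (5, 3, p)}
Taking the union: {(1, 39, v), (14, 12, d), (15, 27, m), (19, 24, c), (22, 30, q), (26, 11, x), (4, 39, n), (5, 3, p)}
Projecting to B, A: {(1, v), (14, d), (15, m), (19, c), (22, q), (26, x), (4, n), (5, p)}

{(1, v), (14, d), (15, m), (19, c), (22, q), (26, x), (4, n), (5, p)}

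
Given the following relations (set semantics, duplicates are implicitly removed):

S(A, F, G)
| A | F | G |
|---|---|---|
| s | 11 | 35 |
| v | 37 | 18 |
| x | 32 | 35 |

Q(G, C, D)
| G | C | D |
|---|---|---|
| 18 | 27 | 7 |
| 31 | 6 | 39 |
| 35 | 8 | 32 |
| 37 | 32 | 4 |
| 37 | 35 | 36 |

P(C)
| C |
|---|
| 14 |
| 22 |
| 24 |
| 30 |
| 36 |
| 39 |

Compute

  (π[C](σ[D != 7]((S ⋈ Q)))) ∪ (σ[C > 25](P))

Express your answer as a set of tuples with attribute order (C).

S ⋈ Q (natural join on G): {(s, 11, 35, 8, 32), (v, 37, 18, 27, 7), (x, 32, 35, 8, 32)}
Apply σ_{D != 7}; surviving tuples: {(s, 11, 35, 8, 32), (x, 32, 35, 8, 32)}
π_{C} gives {8} (1 duplicate(s) eliminated).
Apply σ_{C > 25}; surviving tuples: {30, 36, 39}
Union: {8} with {30, 36, 39} → {30, 36, 39, 8}

{30, 36, 39, 8}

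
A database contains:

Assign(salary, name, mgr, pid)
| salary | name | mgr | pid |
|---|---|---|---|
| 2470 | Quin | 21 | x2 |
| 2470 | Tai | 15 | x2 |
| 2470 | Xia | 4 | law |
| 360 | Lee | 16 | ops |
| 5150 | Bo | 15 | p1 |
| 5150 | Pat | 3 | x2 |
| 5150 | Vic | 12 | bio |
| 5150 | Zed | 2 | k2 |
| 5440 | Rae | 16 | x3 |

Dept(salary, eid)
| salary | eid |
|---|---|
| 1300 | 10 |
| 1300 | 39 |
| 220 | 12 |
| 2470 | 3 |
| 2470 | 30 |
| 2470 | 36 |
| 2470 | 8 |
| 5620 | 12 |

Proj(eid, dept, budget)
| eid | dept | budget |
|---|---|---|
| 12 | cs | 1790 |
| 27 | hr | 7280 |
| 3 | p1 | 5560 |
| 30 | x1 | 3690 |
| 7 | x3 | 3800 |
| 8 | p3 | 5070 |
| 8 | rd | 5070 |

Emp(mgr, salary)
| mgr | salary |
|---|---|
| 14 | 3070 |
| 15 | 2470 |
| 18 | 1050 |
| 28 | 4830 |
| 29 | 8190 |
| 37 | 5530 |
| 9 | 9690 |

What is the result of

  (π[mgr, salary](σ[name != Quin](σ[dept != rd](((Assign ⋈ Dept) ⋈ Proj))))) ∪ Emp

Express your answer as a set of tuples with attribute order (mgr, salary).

Joining Assign and Dept on salary yields {(2470, Quin, 21, x2, 3), (2470, Quin, 21, x2, 30), (2470, Quin, 21, x2, 36), (2470, Quin, 21, x2, 8), (2470, Tai, 15, x2, 3), (2470, Tai, 15, x2, 30), (2470, Tai, 15, x2, 36), (2470, Tai, 15, x2, 8), (2470, Xia, 4, law, 3), (2470, Xia, 4, law, 30), (2470, Xia, 4, law, 36), (2470, Xia, 4, law, 8)}.
Joining (Assign ⋈ Dept) and Proj on eid yields {(2470, Quin, 21, x2, 3, p1, 5560), (2470, Quin, 21, x2, 30, x1, 3690), (2470, Quin, 21, x2, 8, p3, 5070), (2470, Quin, 21, x2, 8, rd, 5070), (2470, Tai, 15, x2, 3, p1, 5560), (2470, Tai, 15, x2, 30, x1, 3690), (2470, Tai, 15, x2, 8, p3, 5070), (2470, Tai, 15, x2, 8, rd, 5070), (2470, Xia, 4, law, 3, p1, 5560), (2470, Xia, 4, law, 30, x1, 3690), (2470, Xia, 4, law, 8, p3, 5070), (2470, Xia, 4, law, 8, rd, 5070)}.
Selection dept != rd: {(2470, Quin, 21, x2, 3, p1, 5560), (2470, Quin, 21, x2, 30, x1, 3690), (2470, Quin, 21, x2, 8, p3, 5070), (2470, Tai, 15, x2, 3, p1, 5560), (2470, Tai, 15, x2, 30, x1, 3690), (2470, Tai, 15, x2, 8, p3, 5070), (2470, Xia, 4, law, 3, p1, 5560), (2470, Xia, 4, law, 30, x1, 3690), (2470, Xia, 4, law, 8, p3, 5070)}
Selection name != Quin: {(2470, Tai, 15, x2, 3, p1, 5560), (2470, Tai, 15, x2, 30, x1, 3690), (2470, Tai, 15, x2, 8, p3, 5070), (2470, Xia, 4, law, 3, p1, 5560), (2470, Xia, 4, law, 30, x1, 3690), (2470, Xia, 4, law, 8, p3, 5070)}
π_{mgr, salary} gives {(15, 2470), (4, 2470)} (4 duplicate(s) eliminated).
Set union of the two operands is {(14, 3070), (15, 2470), (18, 1050), (28, 4830), (29, 8190), (37, 5530), (4, 2470), (9, 9690)}.

{(14, 3070), (15, 2470), (18, 1050), (28, 4830), (29, 8190), (37, 5530), (4, 2470), (9, 9690)}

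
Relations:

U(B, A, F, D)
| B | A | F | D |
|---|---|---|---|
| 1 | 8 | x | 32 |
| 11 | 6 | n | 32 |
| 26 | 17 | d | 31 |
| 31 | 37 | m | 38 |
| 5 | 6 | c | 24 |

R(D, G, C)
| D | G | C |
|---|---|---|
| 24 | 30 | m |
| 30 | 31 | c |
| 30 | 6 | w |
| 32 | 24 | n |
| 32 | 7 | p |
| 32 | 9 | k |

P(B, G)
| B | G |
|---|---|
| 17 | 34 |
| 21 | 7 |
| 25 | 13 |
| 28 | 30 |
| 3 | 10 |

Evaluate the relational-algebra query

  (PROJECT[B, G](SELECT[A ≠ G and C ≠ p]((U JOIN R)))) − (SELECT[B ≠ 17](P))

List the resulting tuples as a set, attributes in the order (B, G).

Joining U and R on D yields {(1, 8, x, 32, 24, n), (1, 8, x, 32, 7, p), (1, 8, x, 32, 9, k), (11, 6, n, 32, 24, n), (11, 6, n, 32, 7, p), (11, 6, n, 32, 9, k), (5, 6, c, 24, 30, m)}.
Selection A ≠ G and C ≠ p: {(1, 8, x, 32, 24, n), (1, 8, x, 32, 9, k), (11, 6, n, 32, 24, n), (11, 6, n, 32, 9, k), (5, 6, c, 24, 30, m)}
Keep only column(s) B, G: {(1, 24), (1, 9), (11, 24), (11, 9), (5, 30)}
Selection B ≠ 17: {(21, 7), (25, 13), (28, 30), (3, 10)}
Taking the difference: {(1, 24), (1, 9), (11, 24), (11, 9), (5, 30)}

{(1, 24), (1, 9), (11, 24), (11, 9), (5, 30)}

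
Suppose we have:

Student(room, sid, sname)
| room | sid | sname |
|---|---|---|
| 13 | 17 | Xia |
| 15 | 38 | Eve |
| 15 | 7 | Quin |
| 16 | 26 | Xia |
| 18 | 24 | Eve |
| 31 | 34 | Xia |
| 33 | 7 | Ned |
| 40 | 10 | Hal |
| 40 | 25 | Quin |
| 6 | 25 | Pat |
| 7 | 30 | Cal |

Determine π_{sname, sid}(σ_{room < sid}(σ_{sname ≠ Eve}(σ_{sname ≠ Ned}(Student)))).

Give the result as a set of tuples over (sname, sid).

Selection sname ≠ Ned: {(13, 17, Xia), (15, 38, Eve), (15, 7, Quin), (16, 26, Xia), (18, 24, Eve), (31, 34, Xia), (40, 10, Hal), (40, 25, Quin), (6, 25, Pat), (7, 30, Cal)}
Selection sname ≠ Eve: {(13, 17, Xia), (15, 7, Quin), (16, 26, Xia), (31, 34, Xia), (40, 10, Hal), (40, 25, Quin), (6, 25, Pat), (7, 30, Cal)}
Selection room < sid: {(13, 17, Xia), (16, 26, Xia), (31, 34, Xia), (6, 25, Pat), (7, 30, Cal)}
π_{sname, sid} gives {(Cal, 30), (Pat, 25), (Xia, 17), (Xia, 26), (Xia, 34)}.

{(Cal, 30), (Pat, 25), (Xia, 17), (Xia, 26), (Xia, 34)}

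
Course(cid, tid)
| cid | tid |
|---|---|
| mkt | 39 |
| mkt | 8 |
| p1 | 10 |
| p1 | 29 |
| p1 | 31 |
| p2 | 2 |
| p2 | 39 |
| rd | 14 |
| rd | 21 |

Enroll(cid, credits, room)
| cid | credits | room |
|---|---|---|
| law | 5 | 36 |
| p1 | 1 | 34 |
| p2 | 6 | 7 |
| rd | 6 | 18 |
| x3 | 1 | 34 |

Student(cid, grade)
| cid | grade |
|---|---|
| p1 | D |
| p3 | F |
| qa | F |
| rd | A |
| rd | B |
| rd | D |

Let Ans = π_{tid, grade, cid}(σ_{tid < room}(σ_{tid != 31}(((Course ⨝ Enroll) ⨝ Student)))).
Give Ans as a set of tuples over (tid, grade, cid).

Joining Course and Enroll on cid yields {(p1, 10, 1, 34), (p1, 29, 1, 34), (p1, 31, 1, 34), (p2, 2, 6, 7), (p2, 39, 6, 7), (rd, 14, 6, 18), (rd, 21, 6, 18)}.
Joining (Course ⨝ Enroll) and Student on cid yields {(p1, 10, 1, 34, D), (p1, 29, 1, 34, D), (p1, 31, 1, 34, D), (rd, 14, 6, 18, A), (rd, 14, 6, 18, B), (rd, 14, 6, 18, D), (rd, 21, 6, 18, A), (rd, 21, 6, 18, B), (rd, 21, 6, 18, D)}.
Apply σ_{tid != 31}; surviving tuples: {(p1, 10, 1, 34, D), (p1, 29, 1, 34, D), (rd, 14, 6, 18, A), (rd, 14, 6, 18, B), (rd, 14, 6, 18, D), (rd, 21, 6, 18, A), (rd, 21, 6, 18, B), (rd, 21, 6, 18, D)}
Apply σ_{tid < room}; surviving tuples: {(p1, 10, 1, 34, D), (p1, 29, 1, 34, D), (rd, 14, 6, 18, A), (rd, 14, 6, 18, B), (rd, 14, 6, 18, D)}
π_{tid, grade, cid} gives {(10, D, p1), (14, A, rd), (14, B, rd), (14, D, rd), (29, D, p1)}.

{(10, D, p1), (14, A, rd), (14, B, rd), (14, D, rd), (29, D, p1)}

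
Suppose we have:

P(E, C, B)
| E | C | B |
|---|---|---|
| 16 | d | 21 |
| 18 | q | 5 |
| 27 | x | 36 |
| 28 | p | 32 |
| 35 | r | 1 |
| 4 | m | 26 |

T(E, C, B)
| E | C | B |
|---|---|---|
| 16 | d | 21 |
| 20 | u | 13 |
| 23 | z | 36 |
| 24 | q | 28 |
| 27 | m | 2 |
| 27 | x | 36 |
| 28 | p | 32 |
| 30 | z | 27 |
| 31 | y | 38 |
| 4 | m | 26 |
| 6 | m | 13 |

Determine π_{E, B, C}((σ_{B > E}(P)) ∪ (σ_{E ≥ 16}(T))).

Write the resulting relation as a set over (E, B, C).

{(16, 21, d), (20, 13, u), (23, 36, z), (24, 28, q), (27, 2, m), (27, 36, x), (28, 32, p), (30, 27, z), (31, 38, y), (4, 26, m)}

Filtering on B > E leaves {(16, d, 21), (27, x, 36), (28, p, 32), (4, m, 26)}.
Filtering on E ≥ 16 leaves {(16, d, 21), (20, u, 13), (23, z, 36), (24, q, 28), (27, m, 2), (27, x, 36), (28, p, 32), (30, z, 27), (31, y, 38)}.
Union: {(16, d, 21), (27, x, 36), (28, p, 32), (4, m, 26)} with {(16, d, 21), (20, u, 13), (23, z, 36), (24, q, 28), (27, m, 2), (27, x, 36), (28, p, 32), (30, z, 27), (31, y, 38)} → {(16, d, 21), (20, u, 13), (23, z, 36), (24, q, 28), (27, m, 2), (27, x, 36), (28, p, 32), (30, z, 27), (31, y, 38), (4, m, 26)}
Keep only column(s) E, B, C: {(16, 21, d), (20, 13, u), (23, 36, z), (24, 28, q), (27, 2, m), (27, 36, x), (28, 32, p), (30, 27, z), (31, 38, y), (4, 26, m)}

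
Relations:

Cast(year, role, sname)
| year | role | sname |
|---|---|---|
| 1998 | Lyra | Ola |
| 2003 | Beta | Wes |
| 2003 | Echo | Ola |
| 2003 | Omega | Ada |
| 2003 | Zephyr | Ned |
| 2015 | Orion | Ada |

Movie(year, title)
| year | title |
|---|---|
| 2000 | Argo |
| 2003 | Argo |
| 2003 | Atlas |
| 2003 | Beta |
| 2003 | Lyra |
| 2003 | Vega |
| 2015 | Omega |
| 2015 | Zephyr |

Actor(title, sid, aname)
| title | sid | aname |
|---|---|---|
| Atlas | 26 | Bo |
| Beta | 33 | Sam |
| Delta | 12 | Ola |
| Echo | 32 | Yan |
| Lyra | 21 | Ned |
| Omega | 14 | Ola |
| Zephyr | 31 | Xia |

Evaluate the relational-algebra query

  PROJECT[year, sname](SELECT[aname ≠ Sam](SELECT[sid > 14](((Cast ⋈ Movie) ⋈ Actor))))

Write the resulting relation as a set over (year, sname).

{(2003, Ada), (2003, Ned), (2003, Ola), (2003, Wes), (2015, Ada)}

Cast ⋈ Movie (natural join on year): {(2003, Beta, Wes, Argo), (2003, Beta, Wes, Atlas), (2003, Beta, Wes, Beta), (2003, Beta, Wes, Lyra), (2003, Beta, Wes, Vega), (2003, Echo, Ola, Argo), (2003, Echo, Ola, Atlas), (2003, Echo, Ola, Beta), (2003, Echo, Ola, Lyra), (2003, Echo, Ola, Vega), (2003, Omega, Ada, Argo), (2003, Omega, Ada, Atlas), (2003, Omega, Ada, Beta), (2003, Omega, Ada, Lyra), (2003, Omega, Ada, Vega), (2003, Zephyr, Ned, Argo), (2003, Zephyr, Ned, Atlas), (2003, Zephyr, Ned, Beta), (2003, Zephyr, Ned, Lyra), (2003, Zephyr, Ned, Vega), (2015, Orion, Ada, Omega), (2015, Orion, Ada, Zephyr)}
(Cast ⋈ Movie) ⋈ Actor (natural join on title): {(2003, Beta, Wes, Atlas, 26, Bo), (2003, Beta, Wes, Beta, 33, Sam), (2003, Beta, Wes, Lyra, 21, Ned), (2003, Echo, Ola, Atlas, 26, Bo), (2003, Echo, Ola, Beta, 33, Sam), (2003, Echo, Ola, Lyra, 21, Ned), (2003, Omega, Ada, Atlas, 26, Bo), (2003, Omega, Ada, Beta, 33, Sam), (2003, Omega, Ada, Lyra, 21, Ned), (2003, Zephyr, Ned, Atlas, 26, Bo), (2003, Zephyr, Ned, Beta, 33, Sam), (2003, Zephyr, Ned, Lyra, 21, Ned), (2015, Orion, Ada, Omega, 14, Ola), (2015, Orion, Ada, Zephyr, 31, Xia)}
Filtering on sid > 14 leaves {(2003, Beta, Wes, Atlas, 26, Bo), (2003, Beta, Wes, Beta, 33, Sam), (2003, Beta, Wes, Lyra, 21, Ned), (2003, Echo, Ola, Atlas, 26, Bo), (2003, Echo, Ola, Beta, 33, Sam), (2003, Echo, Ola, Lyra, 21, Ned), (2003, Omega, Ada, Atlas, 26, Bo), (2003, Omega, Ada, Beta, 33, Sam), (2003, Omega, Ada, Lyra, 21, Ned), (2003, Zephyr, Ned, Atlas, 26, Bo), (2003, Zephyr, Ned, Beta, 33, Sam), (2003, Zephyr, Ned, Lyra, 21, Ned), (2015, Orion, Ada, Zephyr, 31, Xia)}.
Filtering on aname ≠ Sam leaves {(2003, Beta, Wes, Atlas, 26, Bo), (2003, Beta, Wes, Lyra, 21, Ned), (2003, Echo, Ola, Atlas, 26, Bo), (2003, Echo, Ola, Lyra, 21, Ned), (2003, Omega, Ada, Atlas, 26, Bo), (2003, Omega, Ada, Lyra, 21, Ned), (2003, Zephyr, Ned, Atlas, 26, Bo), (2003, Zephyr, Ned, Lyra, 21, Ned), (2015, Orion, Ada, Zephyr, 31, Xia)}.
π_{year, sname} gives {(2003, Ada), (2003, Ned), (2003, Ola), (2003, Wes), (2015, Ada)} (4 duplicate(s) eliminated).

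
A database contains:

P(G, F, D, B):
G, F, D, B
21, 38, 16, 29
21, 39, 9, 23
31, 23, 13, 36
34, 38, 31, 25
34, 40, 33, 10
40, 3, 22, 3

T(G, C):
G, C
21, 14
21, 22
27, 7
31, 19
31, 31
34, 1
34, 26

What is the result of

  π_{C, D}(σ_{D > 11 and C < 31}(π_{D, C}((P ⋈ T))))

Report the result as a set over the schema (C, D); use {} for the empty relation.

P ⋈ T (natural join on G): {(21, 38, 16, 29, 14), (21, 38, 16, 29, 22), (21, 39, 9, 23, 14), (21, 39, 9, 23, 22), (31, 23, 13, 36, 19), (31, 23, 13, 36, 31), (34, 38, 31, 25, 1), (34, 38, 31, 25, 26), (34, 40, 33, 10, 1), (34, 40, 33, 10, 26)}
π_{D, C} gives {(13, 19), (13, 31), (16, 14), (16, 22), (31, 1), (31, 26), (33, 1), (33, 26), (9, 14), (9, 22)}.
Filtering on D > 11 and C < 31 leaves {(13, 19), (16, 14), (16, 22), (31, 1), (31, 26), (33, 1), (33, 26)}.
π_{C, D} gives {(1, 31), (1, 33), (14, 16), (19, 13), (22, 16), (26, 31), (26, 33)}.

{(1, 31), (1, 33), (14, 16), (19, 13), (22, 16), (26, 31), (26, 33)}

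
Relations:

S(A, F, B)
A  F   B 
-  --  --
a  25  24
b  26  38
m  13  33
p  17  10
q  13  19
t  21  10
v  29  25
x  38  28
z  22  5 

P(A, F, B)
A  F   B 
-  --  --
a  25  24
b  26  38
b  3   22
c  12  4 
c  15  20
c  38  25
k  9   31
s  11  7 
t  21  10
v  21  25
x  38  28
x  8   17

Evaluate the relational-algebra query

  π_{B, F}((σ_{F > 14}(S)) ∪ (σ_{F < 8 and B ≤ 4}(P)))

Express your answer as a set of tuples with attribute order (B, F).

{(10, 17), (10, 21), (24, 25), (25, 29), (28, 38), (38, 26), (5, 22)}

Filtering on F > 14 leaves {(a, 25, 24), (b, 26, 38), (p, 17, 10), (t, 21, 10), (v, 29, 25), (x, 38, 28), (z, 22, 5)}.
Filtering on F < 8 and B ≤ 4 leaves {}.
Taking the union: {(a, 25, 24), (b, 26, 38), (p, 17, 10), (t, 21, 10), (v, 29, 25), (x, 38, 28), (z, 22, 5)}
π_{B, F} gives {(10, 17), (10, 21), (24, 25), (25, 29), (28, 38), (38, 26), (5, 22)}.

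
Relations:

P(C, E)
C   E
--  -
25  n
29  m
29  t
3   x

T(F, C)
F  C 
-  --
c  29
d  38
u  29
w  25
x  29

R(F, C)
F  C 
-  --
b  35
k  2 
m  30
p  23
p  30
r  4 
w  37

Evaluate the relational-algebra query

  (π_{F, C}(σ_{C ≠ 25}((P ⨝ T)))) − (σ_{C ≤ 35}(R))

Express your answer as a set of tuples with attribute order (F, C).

Natural join on C: {(25, n, w), (29, m, c), (29, m, u), (29, m, x), (29, t, c), (29, t, u), (29, t, x)}
Apply σ_{C ≠ 25}; surviving tuples: {(29, m, c), (29, m, u), (29, m, x), (29, t, c), (29, t, u), (29, t, x)}
Keep only column(s) F, C (3 duplicate(s) eliminated): {(c, 29), (u, 29), (x, 29)}
Apply σ_{C ≤ 35}; surviving tuples: {(b, 35), (k, 2), (m, 30), (p, 23), (p, 30), (r, 4)}
Set difference of the two operands is {(c, 29), (u, 29), (x, 29)}.

{(c, 29), (u, 29), (x, 29)}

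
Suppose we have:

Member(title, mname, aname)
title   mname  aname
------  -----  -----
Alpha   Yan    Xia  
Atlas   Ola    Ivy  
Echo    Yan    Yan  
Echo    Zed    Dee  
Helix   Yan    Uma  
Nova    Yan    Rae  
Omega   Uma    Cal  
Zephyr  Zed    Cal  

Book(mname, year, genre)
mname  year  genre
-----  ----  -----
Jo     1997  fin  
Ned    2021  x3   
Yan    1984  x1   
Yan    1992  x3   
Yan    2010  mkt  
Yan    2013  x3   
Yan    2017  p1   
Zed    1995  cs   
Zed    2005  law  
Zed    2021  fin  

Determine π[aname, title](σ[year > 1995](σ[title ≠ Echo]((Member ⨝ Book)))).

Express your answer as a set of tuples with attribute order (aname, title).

Member ⋈ Book (natural join on mname): {(Alpha, Yan, Xia, 1984, x1), (Alpha, Yan, Xia, 1992, x3), (Alpha, Yan, Xia, 2010, mkt), (Alpha, Yan, Xia, 2013, x3), (Alpha, Yan, Xia, 2017, p1), (Echo, Yan, Yan, 1984, x1), (Echo, Yan, Yan, 1992, x3), (Echo, Yan, Yan, 2010, mkt), (Echo, Yan, Yan, 2013, x3), (Echo, Yan, Yan, 2017, p1), (Echo, Zed, Dee, 1995, cs), (Echo, Zed, Dee, 2005, law), (Echo, Zed, Dee, 2021, fin), (Helix, Yan, Uma, 1984, x1), (Helix, Yan, Uma, 1992, x3), (Helix, Yan, Uma, 2010, mkt), (Helix, Yan, Uma, 2013, x3), (Helix, Yan, Uma, 2017, p1), (Nova, Yan, Rae, 1984, x1), (Nova, Yan, Rae, 1992, x3), (Nova, Yan, Rae, 2010, mkt), (Nova, Yan, Rae, 2013, x3), (Nova, Yan, Rae, 2017, p1), (Zephyr, Zed, Cal, 1995, cs), (Zephyr, Zed, Cal, 2005, law), (Zephyr, Zed, Cal, 2021, fin)}
Filtering on title ≠ Echo leaves {(Alpha, Yan, Xia, 1984, x1), (Alpha, Yan, Xia, 1992, x3), (Alpha, Yan, Xia, 2010, mkt), (Alpha, Yan, Xia, 2013, x3), (Alpha, Yan, Xia, 2017, p1), (Helix, Yan, Uma, 1984, x1), (Helix, Yan, Uma, 1992, x3), (Helix, Yan, Uma, 2010, mkt), (Helix, Yan, Uma, 2013, x3), (Helix, Yan, Uma, 2017, p1), (Nova, Yan, Rae, 1984, x1), (Nova, Yan, Rae, 1992, x3), (Nova, Yan, Rae, 2010, mkt), (Nova, Yan, Rae, 2013, x3), (Nova, Yan, Rae, 2017, p1), (Zephyr, Zed, Cal, 1995, cs), (Zephyr, Zed, Cal, 2005, law), (Zephyr, Zed, Cal, 2021, fin)}.
Filtering on year > 1995 leaves {(Alpha, Yan, Xia, 2010, mkt), (Alpha, Yan, Xia, 2013, x3), (Alpha, Yan, Xia, 2017, p1), (Helix, Yan, Uma, 2010, mkt), (Helix, Yan, Uma, 2013, x3), (Helix, Yan, Uma, 2017, p1), (Nova, Yan, Rae, 2010, mkt), (Nova, Yan, Rae, 2013, x3), (Nova, Yan, Rae, 2017, p1), (Zephyr, Zed, Cal, 2005, law), (Zephyr, Zed, Cal, 2021, fin)}.
Projecting to aname, title (7 duplicate(s) eliminated): {(Cal, Zephyr), (Rae, Nova), (Uma, Helix), (Xia, Alpha)}

{(Cal, Zephyr), (Rae, Nova), (Uma, Helix), (Xia, Alpha)}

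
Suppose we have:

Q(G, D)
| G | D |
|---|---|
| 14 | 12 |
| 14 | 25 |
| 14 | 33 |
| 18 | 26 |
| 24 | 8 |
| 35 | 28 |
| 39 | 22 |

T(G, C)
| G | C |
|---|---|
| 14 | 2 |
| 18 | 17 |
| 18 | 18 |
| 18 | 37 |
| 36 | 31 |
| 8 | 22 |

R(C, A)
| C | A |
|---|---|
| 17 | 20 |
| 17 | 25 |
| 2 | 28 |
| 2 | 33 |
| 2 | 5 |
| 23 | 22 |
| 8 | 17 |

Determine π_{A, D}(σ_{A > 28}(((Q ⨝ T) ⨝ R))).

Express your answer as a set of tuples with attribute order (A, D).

{(33, 12), (33, 25), (33, 33)}

Joining Q and T on G yields {(14, 12, 2), (14, 25, 2), (14, 33, 2), (18, 26, 17), (18, 26, 18), (18, 26, 37)}.
Joining (Q ⨝ T) and R on C yields {(14, 12, 2, 28), (14, 12, 2, 33), (14, 12, 2, 5), (14, 25, 2, 28), (14, 25, 2, 33), (14, 25, 2, 5), (14, 33, 2, 28), (14, 33, 2, 33), (14, 33, 2, 5), (18, 26, 17, 20), (18, 26, 17, 25)}.
Selection A > 28: {(14, 12, 2, 33), (14, 25, 2, 33), (14, 33, 2, 33)}
π[A, D]: project onto (A, D) → {(33, 12), (33, 25), (33, 33)}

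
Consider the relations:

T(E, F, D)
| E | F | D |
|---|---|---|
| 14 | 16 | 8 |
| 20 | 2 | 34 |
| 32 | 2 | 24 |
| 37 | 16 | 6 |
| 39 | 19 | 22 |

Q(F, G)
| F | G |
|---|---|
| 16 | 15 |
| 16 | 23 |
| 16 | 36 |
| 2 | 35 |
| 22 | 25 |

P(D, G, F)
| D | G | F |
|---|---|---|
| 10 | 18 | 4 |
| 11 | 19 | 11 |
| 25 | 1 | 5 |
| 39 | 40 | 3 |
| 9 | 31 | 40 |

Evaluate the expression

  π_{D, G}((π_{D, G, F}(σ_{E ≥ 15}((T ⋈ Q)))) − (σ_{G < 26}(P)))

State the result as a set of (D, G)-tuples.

{(24, 35), (34, 35), (6, 15), (6, 23), (6, 36)}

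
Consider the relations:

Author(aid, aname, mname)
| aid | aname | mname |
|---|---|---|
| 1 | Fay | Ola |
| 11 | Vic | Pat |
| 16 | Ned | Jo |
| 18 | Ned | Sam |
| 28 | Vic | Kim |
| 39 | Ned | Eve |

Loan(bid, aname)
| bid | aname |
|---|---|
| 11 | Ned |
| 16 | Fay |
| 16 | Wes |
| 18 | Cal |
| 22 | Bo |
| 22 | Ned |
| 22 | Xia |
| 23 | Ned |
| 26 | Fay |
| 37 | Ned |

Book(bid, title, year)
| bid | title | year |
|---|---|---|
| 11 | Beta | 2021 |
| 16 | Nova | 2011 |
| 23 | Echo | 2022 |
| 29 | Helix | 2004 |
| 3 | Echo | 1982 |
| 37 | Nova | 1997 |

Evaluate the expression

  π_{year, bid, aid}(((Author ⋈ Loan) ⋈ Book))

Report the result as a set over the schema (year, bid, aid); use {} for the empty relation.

Author ⋈ Loan (natural join on aname): {(1, Fay, Ola, 16), (1, Fay, Ola, 26), (16, Ned, Jo, 11), (16, Ned, Jo, 22), (16, Ned, Jo, 23), (16, Ned, Jo, 37), (18, Ned, Sam, 11), (18, Ned, Sam, 22), (18, Ned, Sam, 23), (18, Ned, Sam, 37), (39, Ned, Eve, 11), (39, Ned, Eve, 22), (39, Ned, Eve, 23), (39, Ned, Eve, 37)}
(Author ⋈ Loan) ⋈ Book (natural join on bid): {(1, Fay, Ola, 16, Nova, 2011), (16, Ned, Jo, 11, Beta, 2021), (16, Ned, Jo, 23, Echo, 2022), (16, Ned, Jo, 37, Nova, 1997), (18, Ned, Sam, 11, Beta, 2021), (18, Ned, Sam, 23, Echo, 2022), (18, Ned, Sam, 37, Nova, 1997), (39, Ned, Eve, 11, Beta, 2021), (39, Ned, Eve, 23, Echo, 2022), (39, Ned, Eve, 37, Nova, 1997)}
π_{year, bid, aid} gives {(1997, 37, 16), (1997, 37, 18), (1997, 37, 39), (2011, 16, 1), (2021, 11, 16), (2021, 11, 18), (2021, 11, 39), (2022, 23, 16), (2022, 23, 18), (2022, 23, 39)}.

{(1997, 37, 16), (1997, 37, 18), (1997, 37, 39), (2011, 16, 1), (2021, 11, 16), (2021, 11, 18), (2021, 11, 39), (2022, 23, 16), (2022, 23, 18), (2022, 23, 39)}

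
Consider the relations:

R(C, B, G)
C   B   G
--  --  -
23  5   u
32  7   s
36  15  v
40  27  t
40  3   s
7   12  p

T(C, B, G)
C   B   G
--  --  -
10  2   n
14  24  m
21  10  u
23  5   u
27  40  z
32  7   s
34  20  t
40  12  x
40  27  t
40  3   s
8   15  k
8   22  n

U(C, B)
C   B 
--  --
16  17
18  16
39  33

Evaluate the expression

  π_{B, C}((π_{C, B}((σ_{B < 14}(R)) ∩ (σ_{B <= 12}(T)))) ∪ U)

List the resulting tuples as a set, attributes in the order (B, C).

{(16, 18), (17, 16), (3, 40), (33, 39), (5, 23), (7, 32)}

σ[B < 14]: keep tuples satisfying B < 14 → {(23, 5, u), (32, 7, s), (40, 3, s), (7, 12, p)}
σ[B <= 12]: keep tuples satisfying B <= 12 → {(10, 2, n), (21, 10, u), (23, 5, u), (32, 7, s), (40, 12, x), (40, 3, s)}
Intersection: {(23, 5, u), (32, 7, s), (40, 3, s), (7, 12, p)} with {(10, 2, n), (21, 10, u), (23, 5, u), (32, 7, s), (40, 12, x), (40, 3, s)} → {(23, 5, u), (32, 7, s), (40, 3, s)}
π_{C, B} gives {(23, 5), (32, 7), (40, 3)}.
Union: {(23, 5), (32, 7), (40, 3)} with {(16, 17), (18, 16), (39, 33)} → {(16, 17), (18, 16), (23, 5), (32, 7), (39, 33), (40, 3)}
π_{B, C} gives {(16, 18), (17, 16), (3, 40), (33, 39), (5, 23), (7, 32)}.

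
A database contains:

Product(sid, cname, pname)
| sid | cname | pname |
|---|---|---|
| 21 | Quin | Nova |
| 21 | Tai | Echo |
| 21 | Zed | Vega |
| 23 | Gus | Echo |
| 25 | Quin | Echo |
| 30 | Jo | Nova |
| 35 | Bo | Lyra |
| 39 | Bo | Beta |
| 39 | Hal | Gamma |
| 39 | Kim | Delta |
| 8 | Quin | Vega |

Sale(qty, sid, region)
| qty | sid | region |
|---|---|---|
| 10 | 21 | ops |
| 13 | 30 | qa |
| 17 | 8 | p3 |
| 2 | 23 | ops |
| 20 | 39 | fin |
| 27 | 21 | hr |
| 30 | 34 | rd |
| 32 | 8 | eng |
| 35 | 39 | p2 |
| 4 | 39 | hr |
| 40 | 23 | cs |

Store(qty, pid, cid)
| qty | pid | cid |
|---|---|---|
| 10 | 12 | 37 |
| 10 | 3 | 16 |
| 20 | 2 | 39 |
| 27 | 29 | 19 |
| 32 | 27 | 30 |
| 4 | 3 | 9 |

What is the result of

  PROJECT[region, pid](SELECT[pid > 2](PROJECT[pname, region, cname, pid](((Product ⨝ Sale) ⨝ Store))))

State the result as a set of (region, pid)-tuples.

{(eng, 27), (hr, 29), (hr, 3), (ops, 12), (ops, 3)}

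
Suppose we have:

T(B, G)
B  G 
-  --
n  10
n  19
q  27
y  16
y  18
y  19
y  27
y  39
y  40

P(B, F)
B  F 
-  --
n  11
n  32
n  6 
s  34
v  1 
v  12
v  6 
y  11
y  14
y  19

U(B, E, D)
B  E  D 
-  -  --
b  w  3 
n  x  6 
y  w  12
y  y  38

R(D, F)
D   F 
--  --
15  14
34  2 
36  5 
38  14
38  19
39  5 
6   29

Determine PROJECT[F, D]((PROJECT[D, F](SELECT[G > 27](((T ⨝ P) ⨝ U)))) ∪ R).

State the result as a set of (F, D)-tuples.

{(11, 12), (11, 38), (14, 12), (14, 15), (14, 38), (19, 12), (19, 38), (2, 34), (29, 6), (5, 36), (5, 39)}

T ⋈ P (natural join on B): {(n, 10, 11), (n, 10, 32), (n, 10, 6), (n, 19, 11), (n, 19, 32), (n, 19, 6), (y, 16, 11), (y, 16, 14), (y, 16, 19), (y, 18, 11), (y, 18, 14), (y, 18, 19), (y, 19, 11), (y, 19, 14), (y, 19, 19), (y, 27, 11), (y, 27, 14), (y, 27, 19), (y, 39, 11), (y, 39, 14), (y, 39, 19), (y, 40, 11), (y, 40, 14), (y, 40, 19)}
(T ⨝ P) ⋈ U (natural join on B): {(n, 10, 11, x, 6), (n, 10, 32, x, 6), (n, 10, 6, x, 6), (n, 19, 11, x, 6), (n, 19, 32, x, 6), (n, 19, 6, x, 6), (y, 16, 11, w, 12), (y, 16, 11, y, 38), (y, 16, 14, w, 12), (y, 16, 14, y, 38), (y, 16, 19, w, 12), (y, 16, 19, y, 38), (y, 18, 11, w, 12), (y, 18, 11, y, 38), (y, 18, 14, w, 12), (y, 18, 14, y, 38), (y, 18, 19, w, 12), (y, 18, 19, y, 38), (y, 19, 11, w, 12), (y, 19, 11, y, 38), (y, 19, 14, w, 12), (y, 19, 14, y, 38), (y, 19, 19, w, 12), (y, 19, 19, y, 38), (y, 27, 11, w, 12), (y, 27, 11, y, 38), (y, 27, 14, w, 12), (y, 27, 14, y, 38), (y, 27, 19, w, 12), (y, 27, 19, y, 38), (y, 39, 11, w, 12), (y, 39, 11, y, 38), (y, 39, 14, w, 12), (y, 39, 14, y, 38), (y, 39, 19, w, 12), (y, 39, 19, y, 38), (y, 40, 11, w, 12), (y, 40, 11, y, 38), (y, 40, 14, w, 12), (y, 40, 14, y, 38), (y, 40, 19, w, 12), (y, 40, 19, y, 38)}
Selection G > 27: {(y, 39, 11, w, 12), (y, 39, 11, y, 38), (y, 39, 14, w, 12), (y, 39, 14, y, 38), (y, 39, 19, w, 12), (y, 39, 19, y, 38), (y, 40, 11, w, 12), (y, 40, 11, y, 38), (y, 40, 14, w, 12), (y, 40, 14, y, 38), (y, 40, 19, w, 12), (y, 40, 19, y, 38)}
Projecting to D, F (6 duplicate(s) eliminated): {(12, 11), (12, 14), (12, 19), (38, 11), (38, 14), (38, 19)}
Union: {(12, 11), (12, 14), (12, 19), (38, 11), (38, 14), (38, 19)} with {(15, 14), (34, 2), (36, 5), (38, 14), (38, 19), (39, 5), (6, 29)} → {(12, 11), (12, 14), (12, 19), (15, 14), (34, 2), (36, 5), (38, 11), (38, 14), (38, 19), (39, 5), (6, 29)}
Projecting to F, D: {(11, 12), (11, 38), (14, 12), (14, 15), (14, 38), (19, 12), (19, 38), (2, 34), (29, 6), (5, 36), (5, 39)}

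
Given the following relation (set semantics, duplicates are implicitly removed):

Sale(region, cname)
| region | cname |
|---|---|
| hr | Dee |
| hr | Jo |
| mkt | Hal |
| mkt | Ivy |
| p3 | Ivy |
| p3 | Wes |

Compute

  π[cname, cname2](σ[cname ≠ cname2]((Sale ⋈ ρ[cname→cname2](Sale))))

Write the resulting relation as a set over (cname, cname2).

{(Dee, Jo), (Hal, Ivy), (Ivy, Hal), (Ivy, Wes), (Jo, Dee), (Wes, Ivy)}

ρ[cname→cname2]: schema becomes (region, cname2); tuples unchanged.
Natural join on region: {(hr, Dee, Dee), (hr, Dee, Jo), (hr, Jo, Dee), (hr, Jo, Jo), (mkt, Hal, Hal), (mkt, Hal, Ivy), (mkt, Ivy, Hal), (mkt, Ivy, Ivy), (p3, Ivy, Ivy), (p3, Ivy, Wes), (p3, Wes, Ivy), (p3, Wes, Wes)}
σ[cname ≠ cname2]: keep tuples satisfying cname ≠ cname2 → {(hr, Dee, Jo), (hr, Jo, Dee), (mkt, Hal, Ivy), (mkt, Ivy, Hal), (p3, Ivy, Wes), (p3, Wes, Ivy)}
π_{cname, cname2} gives {(Dee, Jo), (Hal, Ivy), (Ivy, Hal), (Ivy, Wes), (Jo, Dee), (Wes, Ivy)}.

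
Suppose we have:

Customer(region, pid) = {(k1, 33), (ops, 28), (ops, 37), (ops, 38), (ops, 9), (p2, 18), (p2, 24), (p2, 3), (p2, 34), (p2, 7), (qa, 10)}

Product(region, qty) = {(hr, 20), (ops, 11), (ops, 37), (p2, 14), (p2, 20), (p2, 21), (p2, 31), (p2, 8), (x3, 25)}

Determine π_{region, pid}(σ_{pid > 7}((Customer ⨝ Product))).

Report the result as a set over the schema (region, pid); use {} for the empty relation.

Customer ⋈ Product (natural join on region): {(ops, 28, 11), (ops, 28, 37), (ops, 37, 11), (ops, 37, 37), (ops, 38, 11), (ops, 38, 37), (ops, 9, 11), (ops, 9, 37), (p2, 18, 14), (p2, 18, 20), (p2, 18, 21), (p2, 18, 31), (p2, 18, 8), (p2, 24, 14), (p2, 24, 20), (p2, 24, 21), (p2, 24, 31), (p2, 24, 8), (p2, 3, 14), (p2, 3, 20), (p2, 3, 21), (p2, 3, 31), (p2, 3, 8), (p2, 34, 14), (p2, 34, 20), (p2, 34, 21), (p2, 34, 31), (p2, 34, 8), (p2, 7, 14), (p2, 7, 20), (p2, 7, 21), (p2, 7, 31), (p2, 7, 8)}
Selection pid > 7: {(ops, 28, 11), (ops, 28, 37), (ops, 37, 11), (ops, 37, 37), (ops, 38, 11), (ops, 38, 37), (ops, 9, 11), (ops, 9, 37), (p2, 18, 14), (p2, 18, 20), (p2, 18, 21), (p2, 18, 31), (p2, 18, 8), (p2, 24, 14), (p2, 24, 20), (p2, 24, 21), (p2, 24, 31), (p2, 24, 8), (p2, 34, 14), (p2, 34, 20), (p2, 34, 21), (p2, 34, 31), (p2, 34, 8)}
π_{region, pid} gives {(ops, 28), (ops, 37), (ops, 38), (ops, 9), (p2, 18), (p2, 24), (p2, 34)} (16 duplicate(s) eliminated).

{(ops, 28), (ops, 37), (ops, 38), (ops, 9), (p2, 18), (p2, 24), (p2, 34)}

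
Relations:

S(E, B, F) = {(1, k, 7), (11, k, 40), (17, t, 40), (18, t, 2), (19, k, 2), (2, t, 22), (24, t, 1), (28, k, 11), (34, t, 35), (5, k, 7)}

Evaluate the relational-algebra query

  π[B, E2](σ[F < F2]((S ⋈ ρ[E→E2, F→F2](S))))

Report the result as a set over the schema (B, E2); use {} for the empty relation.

ρ[E→E2, F→F2]: schema becomes (E2, B, F2); tuples unchanged.
Joining S and ρ[E→E2, F→F2](S) on B yields {(1, k, 7, 1, 7), (1, k, 7, 11, 40), (1, k, 7, 19, 2), (1, k, 7, 28, 11), (1, k, 7, 5, 7), (11, k, 40, 1, 7), (11, k, 40, 11, 40), (11, k, 40, 19, 2), (11, k, 40, 28, 11), (11, k, 40, 5, 7), (17, t, 40, 17, 40), (17, t, 40, 18, 2), (17, t, 40, 2, 22), (17, t, 40, 24, 1), (17, t, 40, 34, 35), (18, t, 2, 17, 40), (18, t, 2, 18, 2), (18, t, 2, 2, 22), (18, t, 2, 24, 1), (18, t, 2, 34, 35), (19, k, 2, 1, 7), (19, k, 2, 11, 40), (19, k, 2, 19, 2), (19, k, 2, 28, 11), (19, k, 2, 5, 7), (2, t, 22, 17, 40), (2, t, 22, 18, 2), (2, t, 22, 2, 22), (2, t, 22, 24, 1), (2, t, 22, 34, 35), (24, t, 1, 17, 40), (24, t, 1, 18, 2), (24, t, 1, 2, 22), (24, t, 1, 24, 1), (24, t, 1, 34, 35), (28, k, 11, 1, 7), (28, k, 11, 11, 40), (28, k, 11, 19, 2), (28, k, 11, 28, 11), (28, k, 11, 5, 7), (34, t, 35, 17, 40), (34, t, 35, 18, 2), (34, t, 35, 2, 22), (34, t, 35, 24, 1), (34, t, 35, 34, 35), (5, k, 7, 1, 7), (5, k, 7, 11, 40), (5, k, 7, 19, 2), (5, k, 7, 28, 11), (5, k, 7, 5, 7)}.
Apply σ_{F < F2}; surviving tuples: {(1, k, 7, 11, 40), (1, k, 7, 28, 11), (18, t, 2, 17, 40), (18, t, 2, 2, 22), (18, t, 2, 34, 35), (19, k, 2, 1, 7), (19, k, 2, 11, 40), (19, k, 2, 28, 11), (19, k, 2, 5, 7), (2, t, 22, 17, 40), (2, t, 22, 34, 35), (24, t, 1, 17, 40), (24, t, 1, 18, 2), (24, t, 1, 2, 22), (24, t, 1, 34, 35), (28, k, 11, 11, 40), (34, t, 35, 17, 40), (5, k, 7, 11, 40), (5, k, 7, 28, 11)}
π_{B, E2} gives {(k, 1), (k, 11), (k, 28), (k, 5), (t, 17), (t, 18), (t, 2), (t, 34)} (11 duplicate(s) eliminated).

{(k, 1), (k, 11), (k, 28), (k, 5), (t, 17), (t, 18), (t, 2), (t, 34)}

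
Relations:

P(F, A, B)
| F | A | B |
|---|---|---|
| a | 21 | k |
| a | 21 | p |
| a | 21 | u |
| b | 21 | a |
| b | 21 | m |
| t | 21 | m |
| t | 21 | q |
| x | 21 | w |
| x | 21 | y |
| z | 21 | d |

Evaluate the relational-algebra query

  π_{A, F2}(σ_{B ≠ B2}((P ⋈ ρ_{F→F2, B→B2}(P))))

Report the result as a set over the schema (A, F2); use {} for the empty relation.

ρ[F→F2, B→B2]: schema becomes (F2, A, B2); tuples unchanged.
Joining P and ρ_{F→F2, B→B2}(P) on A yields {(a, 21, k, a, k), (a, 21, k, a, p), (a, 21, k, a, u), (a, 21, k, b, a), (a, 21, k, b, m), (a, 21, k, t, m), (a, 21, k, t, q), (a, 21, k, x, w), (a, 21, k, x, y), (a, 21, k, z, d), (a, 21, p, a, k), (a, 21, p, a, p), (a, 21, p, a, u), (a, 21, p, b, a), (a, 21, p, b, m), (a, 21, p, t, m), (a, 21, p, t, q), (a, 21, p, x, w), (a, 21, p, x, y), (a, 21, p, z, d), (a, 21, u, a, k), (a, 21, u, a, p), (a, 21, u, a, u), (a, 21, u, b, a), (a, 21, u, b, m), (a, 21, u, t, m), (a, 21, u, t, q), (a, 21, u, x, w), (a, 21, u, x, y), (a, 21, u, z, d), (b, 21, a, a, k), (b, 21, a, a, p), (b, 21, a, a, u), (b, 21, a, b, a), (b, 21, a, b, m), (b, 21, a, t, m), (b, 21, a, t, q), (b, 21, a, x, w), (b, 21, a, x, y), (b, 21, a, z, d), (b, 21, m, a, k), (b, 21, m, a, p), (b, 21, m, a, u), (b, 21, m, b, a), (b, 21, m, b, m), (b, 21, m, t, m), (b, 21, m, t, q), (b, 21, m, x, w), (b, 21, m, x, y), (b, 21, m, z, d), (t, 21, m, a, k), (t, 21, m, a, p), (t, 21, m, a, u), (t, 21, m, b, a), (t, 21, m, b, m), (t, 21, m, t, m), (t, 21, m, t, q), (t, 21, m, x, w), (t, 21, m, x, y), (t, 21, m, z, d), (t, 21, q, a, k), (t, 21, q, a, p), (t, 21, q, a, u), (t, 21, q, b, a), (t, 21, q, b, m), (t, 21, q, t, m), (t, 21, q, t, q), (t, 21, q, x, w), (t, 21, q, x, y), (t, 21, q, z, d), (x, 21, w, a, k), (x, 21, w, a, p), (x, 21, w, a, u), (x, 21, w, b, a), (x, 21, w, b, m), (x, 21, w, t, m), (x, 21, w, t, q), (x, 21, w, x, w), (x, 21, w, x, y), (x, 21, w, z, d), (x, 21, y, a, k), (x, 21, y, a, p), (x, 21, y, a, u), (x, 21, y, b, a), (x, 21, y, b, m), (x, 21, y, t, m), (x, 21, y, t, q), (x, 21, y, x, w), (x, 21, y, x, y), (x, 21, y, z, d), (z, 21, d, a, k), (z, 21, d, a, p), (z, 21, d, a, u), (z, 21, d, b, a), (z, 21, d, b, m), (z, 21, d, t, m), (z, 21, d, t, q), (z, 21, d, x, w), (z, 21, d, x, y), (z, 21, d, z, d)}.
Apply σ_{B ≠ B2}; surviving tuples: {(a, 21, k, a, p), (a, 21, k, a, u), (a, 21, k, b, a), (a, 21, k, b, m), (a, 21, k, t, m), (a, 21, k, t, q), (a, 21, k, x, w), (a, 21, k, x, y), (a, 21, k, z, d), (a, 21, p, a, k), (a, 21, p, a, u), (a, 21, p, b, a), (a, 21, p, b, m), (a, 21, p, t, m), (a, 21, p, t, q), (a, 21, p, x, w), (a, 21, p, x, y), (a, 21, p, z, d), (a, 21, u, a, k), (a, 21, u, a, p), (a, 21, u, b, a), (a, 21, u, b, m), (a, 21, u, t, m), (a, 21, u, t, q), (a, 21, u, x, w), (a, 21, u, x, y), (a, 21, u, z, d), (b, 21, a, a, k), (b, 21, a, a, p), (b, 21, a, a, u), (b, 21, a, b, m), (b, 21, a, t, m), (b, 21, a, t, q), (b, 21, a, x, w), (b, 21, a, x, y), (b, 21, a, z, d), (b, 21, m, a, k), (b, 21, m, a, p), (b, 21, m, a, u), (b, 21, m, b, a), (b, 21, m, t, q), (b, 21, m, x, w), (b, 21, m, x, y), (b, 21, m, z, d), (t, 21, m, a, k), (t, 21, m, a, p), (t, 21, m, a, u), (t, 21, m, b, a), (t, 21, m, t, q), (t, 21, m, x, w), (t, 21, m, x, y), (t, 21, m, z, d), (t, 21, q, a, k), (t, 21, q, a, p), (t, 21, q, a, u), (t, 21, q, b, a), (t, 21, q, b, m), (t, 21, q, t, m), (t, 21, q, x, w), (t, 21, q, x, y), (t, 21, q, z, d), (x, 21, w, a, k), (x, 21, w, a, p), (x, 21, w, a, u), (x, 21, w, b, a), (x, 21, w, b, m), (x, 21, w, t, m), (x, 21, w, t, q), (x, 21, w, x, y), (x, 21, w, z, d), (x, 21, y, a, k), (x, 21, y, a, p), (x, 21, y, a, u), (x, 21, y, b, a), (x, 21, y, b, m), (x, 21, y, t, m), (x, 21, y, t, q), (x, 21, y, x, w), (x, 21, y, z, d), (z, 21, d, a, k), (z, 21, d, a, p), (z, 21, d, a, u), (z, 21, d, b, a), (z, 21, d, b, m), (z, 21, d, t, m), (z, 21, d, t, q), (z, 21, d, x, w), (z, 21, d, x, y)}
π_{A, F2} gives {(21, a), (21, b), (21, t), (21, x), (21, z)} (83 duplicate(s) eliminated).

{(21, a), (21, b), (21, t), (21, x), (21, z)}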